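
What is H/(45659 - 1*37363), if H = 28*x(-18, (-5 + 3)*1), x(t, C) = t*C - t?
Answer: 189/1037 ≈ 0.18226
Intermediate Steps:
x(t, C) = -t + C*t (x(t, C) = C*t - t = -t + C*t)
H = 1512 (H = 28*(-18*(-1 + (-5 + 3)*1)) = 28*(-18*(-1 - 2*1)) = 28*(-18*(-1 - 2)) = 28*(-18*(-3)) = 28*54 = 1512)
H/(45659 - 1*37363) = 1512/(45659 - 1*37363) = 1512/(45659 - 37363) = 1512/8296 = 1512*(1/8296) = 189/1037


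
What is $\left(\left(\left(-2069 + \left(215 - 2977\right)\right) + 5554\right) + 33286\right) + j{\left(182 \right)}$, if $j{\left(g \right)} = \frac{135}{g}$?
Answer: $\frac{6189773}{182} \approx 34010.0$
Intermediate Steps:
$\left(\left(\left(-2069 + \left(215 - 2977\right)\right) + 5554\right) + 33286\right) + j{\left(182 \right)} = \left(\left(\left(-2069 + \left(215 - 2977\right)\right) + 5554\right) + 33286\right) + \frac{135}{182} = \left(\left(\left(-2069 - 2762\right) + 5554\right) + 33286\right) + 135 \cdot \frac{1}{182} = \left(\left(-4831 + 5554\right) + 33286\right) + \frac{135}{182} = \left(723 + 33286\right) + \frac{135}{182} = 34009 + \frac{135}{182} = \frac{6189773}{182}$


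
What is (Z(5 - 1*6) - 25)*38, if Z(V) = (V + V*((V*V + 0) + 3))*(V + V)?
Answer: -570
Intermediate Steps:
Z(V) = 2*V*(V + V*(3 + V**2)) (Z(V) = (V + V*((V**2 + 0) + 3))*(2*V) = (V + V*(V**2 + 3))*(2*V) = (V + V*(3 + V**2))*(2*V) = 2*V*(V + V*(3 + V**2)))
(Z(5 - 1*6) - 25)*38 = (2*(5 - 1*6)**2*(4 + (5 - 1*6)**2) - 25)*38 = (2*(5 - 6)**2*(4 + (5 - 6)**2) - 25)*38 = (2*(-1)**2*(4 + (-1)**2) - 25)*38 = (2*1*(4 + 1) - 25)*38 = (2*1*5 - 25)*38 = (10 - 25)*38 = -15*38 = -570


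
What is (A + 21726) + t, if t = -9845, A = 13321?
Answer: 25202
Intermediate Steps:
(A + 21726) + t = (13321 + 21726) - 9845 = 35047 - 9845 = 25202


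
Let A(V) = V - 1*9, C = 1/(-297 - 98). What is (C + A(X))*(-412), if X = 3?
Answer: 976852/395 ≈ 2473.0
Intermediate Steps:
C = -1/395 (C = 1/(-395) = -1/395 ≈ -0.0025316)
A(V) = -9 + V (A(V) = V - 9 = -9 + V)
(C + A(X))*(-412) = (-1/395 + (-9 + 3))*(-412) = (-1/395 - 6)*(-412) = -2371/395*(-412) = 976852/395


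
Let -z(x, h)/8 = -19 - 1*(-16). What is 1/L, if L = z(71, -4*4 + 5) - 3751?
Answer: -1/3727 ≈ -0.00026831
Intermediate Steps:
z(x, h) = 24 (z(x, h) = -8*(-19 - 1*(-16)) = -8*(-19 + 16) = -8*(-3) = 24)
L = -3727 (L = 24 - 3751 = -3727)
1/L = 1/(-3727) = -1/3727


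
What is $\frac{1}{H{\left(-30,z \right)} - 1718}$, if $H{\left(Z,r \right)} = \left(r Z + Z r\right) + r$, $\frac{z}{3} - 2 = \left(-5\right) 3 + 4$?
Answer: $- \frac{1}{125} \approx -0.008$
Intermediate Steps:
$z = -27$ ($z = 6 + 3 \left(\left(-5\right) 3 + 4\right) = 6 + 3 \left(-15 + 4\right) = 6 + 3 \left(-11\right) = 6 - 33 = -27$)
$H{\left(Z,r \right)} = r + 2 Z r$ ($H{\left(Z,r \right)} = \left(Z r + Z r\right) + r = 2 Z r + r = r + 2 Z r$)
$\frac{1}{H{\left(-30,z \right)} - 1718} = \frac{1}{- 27 \left(1 + 2 \left(-30\right)\right) - 1718} = \frac{1}{- 27 \left(1 - 60\right) - 1718} = \frac{1}{\left(-27\right) \left(-59\right) - 1718} = \frac{1}{1593 - 1718} = \frac{1}{-125} = - \frac{1}{125}$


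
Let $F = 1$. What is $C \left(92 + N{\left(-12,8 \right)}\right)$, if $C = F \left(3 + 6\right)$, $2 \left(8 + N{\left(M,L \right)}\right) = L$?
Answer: $792$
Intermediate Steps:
$N{\left(M,L \right)} = -8 + \frac{L}{2}$
$C = 9$ ($C = 1 \left(3 + 6\right) = 1 \cdot 9 = 9$)
$C \left(92 + N{\left(-12,8 \right)}\right) = 9 \left(92 + \left(-8 + \frac{1}{2} \cdot 8\right)\right) = 9 \left(92 + \left(-8 + 4\right)\right) = 9 \left(92 - 4\right) = 9 \cdot 88 = 792$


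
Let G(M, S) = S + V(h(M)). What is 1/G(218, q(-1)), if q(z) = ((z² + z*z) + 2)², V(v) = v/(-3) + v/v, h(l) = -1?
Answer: 3/52 ≈ 0.057692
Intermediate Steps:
V(v) = 1 - v/3 (V(v) = v*(-⅓) + 1 = -v/3 + 1 = 1 - v/3)
q(z) = (2 + 2*z²)² (q(z) = ((z² + z²) + 2)² = (2*z² + 2)² = (2 + 2*z²)²)
G(M, S) = 4/3 + S (G(M, S) = S + (1 - ⅓*(-1)) = S + (1 + ⅓) = S + 4/3 = 4/3 + S)
1/G(218, q(-1)) = 1/(4/3 + 4*(1 + (-1)²)²) = 1/(4/3 + 4*(1 + 1)²) = 1/(4/3 + 4*2²) = 1/(4/3 + 4*4) = 1/(4/3 + 16) = 1/(52/3) = 3/52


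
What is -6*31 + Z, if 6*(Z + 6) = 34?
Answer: -559/3 ≈ -186.33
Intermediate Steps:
Z = -⅓ (Z = -6 + (⅙)*34 = -6 + 17/3 = -⅓ ≈ -0.33333)
-6*31 + Z = -6*31 - ⅓ = -186 - ⅓ = -559/3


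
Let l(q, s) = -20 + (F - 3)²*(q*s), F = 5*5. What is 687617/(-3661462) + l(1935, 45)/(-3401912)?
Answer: -147226402501/11706740146 ≈ -12.576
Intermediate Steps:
F = 25
l(q, s) = -20 + 484*q*s (l(q, s) = -20 + (25 - 3)²*(q*s) = -20 + 22²*(q*s) = -20 + 484*(q*s) = -20 + 484*q*s)
687617/(-3661462) + l(1935, 45)/(-3401912) = 687617/(-3661462) + (-20 + 484*1935*45)/(-3401912) = 687617*(-1/3661462) + (-20 + 42144300)*(-1/3401912) = -98231/523066 + 42144280*(-1/3401912) = -98231/523066 - 277265/22381 = -147226402501/11706740146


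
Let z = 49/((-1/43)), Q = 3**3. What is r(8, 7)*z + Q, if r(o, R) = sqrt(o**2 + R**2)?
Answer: 27 - 2107*sqrt(113) ≈ -22371.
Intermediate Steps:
Q = 27
z = -2107 (z = 49/((-1*1/43)) = 49/(-1/43) = 49*(-43) = -2107)
r(o, R) = sqrt(R**2 + o**2)
r(8, 7)*z + Q = sqrt(7**2 + 8**2)*(-2107) + 27 = sqrt(49 + 64)*(-2107) + 27 = sqrt(113)*(-2107) + 27 = -2107*sqrt(113) + 27 = 27 - 2107*sqrt(113)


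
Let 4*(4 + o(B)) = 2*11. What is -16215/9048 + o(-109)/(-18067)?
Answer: -3367471/1878968 ≈ -1.7922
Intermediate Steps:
o(B) = 3/2 (o(B) = -4 + (2*11)/4 = -4 + (¼)*22 = -4 + 11/2 = 3/2)
-16215/9048 + o(-109)/(-18067) = -16215/9048 + (3/2)/(-18067) = -16215*1/9048 + (3/2)*(-1/18067) = -5405/3016 - 3/36134 = -3367471/1878968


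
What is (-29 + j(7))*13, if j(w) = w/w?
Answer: -364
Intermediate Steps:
j(w) = 1
(-29 + j(7))*13 = (-29 + 1)*13 = -28*13 = -364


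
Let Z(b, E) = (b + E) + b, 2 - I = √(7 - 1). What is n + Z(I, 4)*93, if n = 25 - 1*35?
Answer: 734 - 186*√6 ≈ 278.40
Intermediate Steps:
n = -10 (n = 25 - 35 = -10)
I = 2 - √6 (I = 2 - √(7 - 1) = 2 - √6 ≈ -0.44949)
Z(b, E) = E + 2*b (Z(b, E) = (E + b) + b = E + 2*b)
n + Z(I, 4)*93 = -10 + (4 + 2*(2 - √6))*93 = -10 + (4 + (4 - 2*√6))*93 = -10 + (8 - 2*√6)*93 = -10 + (744 - 186*√6) = 734 - 186*√6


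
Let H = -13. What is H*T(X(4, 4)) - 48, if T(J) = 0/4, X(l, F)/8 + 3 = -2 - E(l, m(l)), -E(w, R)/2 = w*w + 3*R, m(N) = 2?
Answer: -48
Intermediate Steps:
E(w, R) = -6*R - 2*w**2 (E(w, R) = -2*(w*w + 3*R) = -2*(w**2 + 3*R) = -6*R - 2*w**2)
X(l, F) = 56 + 16*l**2 (X(l, F) = -24 + 8*(-2 - (-6*2 - 2*l**2)) = -24 + 8*(-2 - (-12 - 2*l**2)) = -24 + 8*(-2 + (12 + 2*l**2)) = -24 + 8*(10 + 2*l**2) = -24 + (80 + 16*l**2) = 56 + 16*l**2)
T(J) = 0 (T(J) = 0*(1/4) = 0)
H*T(X(4, 4)) - 48 = -13*0 - 48 = 0 - 48 = -48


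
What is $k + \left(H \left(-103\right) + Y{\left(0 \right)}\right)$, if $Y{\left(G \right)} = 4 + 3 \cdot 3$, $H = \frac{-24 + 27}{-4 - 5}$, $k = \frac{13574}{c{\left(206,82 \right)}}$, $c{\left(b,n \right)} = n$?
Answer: $\frac{26183}{123} \approx 212.87$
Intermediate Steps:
$k = \frac{6787}{41}$ ($k = \frac{13574}{82} = 13574 \cdot \frac{1}{82} = \frac{6787}{41} \approx 165.54$)
$H = - \frac{1}{3}$ ($H = \frac{3}{-9} = 3 \left(- \frac{1}{9}\right) = - \frac{1}{3} \approx -0.33333$)
$Y{\left(G \right)} = 13$ ($Y{\left(G \right)} = 4 + 9 = 13$)
$k + \left(H \left(-103\right) + Y{\left(0 \right)}\right) = \frac{6787}{41} + \left(\left(- \frac{1}{3}\right) \left(-103\right) + 13\right) = \frac{6787}{41} + \left(\frac{103}{3} + 13\right) = \frac{6787}{41} + \frac{142}{3} = \frac{26183}{123}$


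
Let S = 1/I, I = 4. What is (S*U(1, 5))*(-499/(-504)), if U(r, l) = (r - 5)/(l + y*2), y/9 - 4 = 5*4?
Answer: -499/220248 ≈ -0.0022656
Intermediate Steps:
y = 216 (y = 36 + 9*(5*4) = 36 + 9*20 = 36 + 180 = 216)
S = 1/4 ≈ 0.25000
U(r, l) = (-5 + r)/(432 + l) (U(r, l) = (r - 5)/(l + 216*2) = (-5 + r)/(l + 432) = (-5 + r)/(432 + l))
(S*U(1, 5))*(-499/(-504)) = (((-5 + 1)/(432 + 5))/4)*(-499/(-504)) = ((-4/437)/4)*(-499*(-1/504)) = (((1/437)*(-4))/4)*(499/504) = ((1/4)*(-4/437))*(499/504) = -1/437*499/504 = -499/220248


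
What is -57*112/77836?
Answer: -1596/19459 ≈ -0.082019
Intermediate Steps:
-57*112/77836 = -6384*1/77836 = -1596/19459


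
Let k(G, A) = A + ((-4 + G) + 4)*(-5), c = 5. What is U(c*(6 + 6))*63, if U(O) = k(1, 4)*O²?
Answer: -226800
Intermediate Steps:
k(G, A) = A - 5*G (k(G, A) = A + G*(-5) = A - 5*G)
U(O) = -O² (U(O) = (4 - 5*1)*O² = (4 - 5)*O² = -O²)
U(c*(6 + 6))*63 = -(5*(6 + 6))²*63 = -(5*12)²*63 = -1*60²*63 = -1*3600*63 = -3600*63 = -226800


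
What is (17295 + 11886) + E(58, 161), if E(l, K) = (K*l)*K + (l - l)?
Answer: 1532599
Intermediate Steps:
E(l, K) = l*K² (E(l, K) = l*K² + 0 = l*K²)
(17295 + 11886) + E(58, 161) = (17295 + 11886) + 58*161² = 29181 + 58*25921 = 29181 + 1503418 = 1532599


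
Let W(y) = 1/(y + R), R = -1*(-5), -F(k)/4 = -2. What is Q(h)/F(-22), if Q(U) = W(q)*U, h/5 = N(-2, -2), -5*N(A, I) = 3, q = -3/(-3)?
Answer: -1/16 ≈ -0.062500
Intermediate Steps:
F(k) = 8 (F(k) = -4*(-2) = 8)
R = 5
q = 1 (q = -3*(-⅓) = 1)
N(A, I) = -⅗ (N(A, I) = -⅕*3 = -⅗)
h = -3 (h = 5*(-⅗) = -3)
W(y) = 1/(5 + y) (W(y) = 1/(y + 5) = 1/(5 + y))
Q(U) = U/6 (Q(U) = U/(5 + 1) = U/6)
Q(h)/F(-22) = ((⅙)*(-3))/8 = -½*⅛ = -1/16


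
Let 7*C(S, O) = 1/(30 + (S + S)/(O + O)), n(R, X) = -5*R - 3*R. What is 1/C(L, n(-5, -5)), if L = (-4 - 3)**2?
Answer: 8743/40 ≈ 218.57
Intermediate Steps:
n(R, X) = -8*R
L = 49 (L = (-7)**2 = 49)
C(S, O) = 1/(7*(30 + S/O)) (C(S, O) = 1/(7*(30 + (S + S)/(O + O))) = 1/(7*(30 + (2*S)/((2*O)))) = 1/(7*(30 + (2*S)*(1/(2*O)))) = 1/(7*(30 + S/O)))
1/C(L, n(-5, -5)) = 1/((-8*(-5))/(7*(49 + 30*(-8*(-5))))) = 1/((1/7)*40/(49 + 30*40)) = 1/((1/7)*40/(49 + 1200)) = 1/((1/7)*40/1249) = 1/((1/7)*40*(1/1249)) = 1/(40/8743) = 8743/40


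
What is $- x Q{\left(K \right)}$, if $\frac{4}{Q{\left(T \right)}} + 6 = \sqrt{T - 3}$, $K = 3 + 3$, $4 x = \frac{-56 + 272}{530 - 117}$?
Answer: $\frac{432}{4543} + \frac{72 \sqrt{3}}{4543} \approx 0.12254$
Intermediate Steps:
$x = \frac{54}{413}$ ($x = \frac{\left(-56 + 272\right) \frac{1}{530 - 117}}{4} = \frac{216 \cdot \frac{1}{413}}{4} = \frac{1}{4} \cdot \frac{216}{413} = \frac{54}{413} \approx 0.13075$)
$K = 6$
$Q{\left(T \right)} = \frac{4}{-6 + \sqrt{-3 + T}}$ ($Q{\left(T \right)} = \frac{4}{-6 + \sqrt{T - 3}} = \frac{4}{-6 + \sqrt{-3 + T}}$)
$- x Q{\left(K \right)} = \left(-1\right) \frac{54}{413} \frac{4}{-6 + \sqrt{-3 + 6}} = - \frac{54 \frac{4}{-6 + \sqrt{3}}}{413} = - \frac{216}{413 \left(-6 + \sqrt{3}\right)}$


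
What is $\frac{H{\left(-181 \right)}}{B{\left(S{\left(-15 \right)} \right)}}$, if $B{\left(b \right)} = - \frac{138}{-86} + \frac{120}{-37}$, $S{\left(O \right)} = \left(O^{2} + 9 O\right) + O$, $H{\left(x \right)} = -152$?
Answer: $\frac{241832}{2607} \approx 92.763$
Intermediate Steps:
$S{\left(O \right)} = O^{2} + 10 O$
$B{\left(b \right)} = - \frac{2607}{1591}$ ($B{\left(b \right)} = \left(-138\right) \left(- \frac{1}{86}\right) + 120 \left(- \frac{1}{37}\right) = \frac{69}{43} - \frac{120}{37} = - \frac{2607}{1591}$)
$\frac{H{\left(-181 \right)}}{B{\left(S{\left(-15 \right)} \right)}} = - \frac{152}{- \frac{2607}{1591}} = \left(-152\right) \left(- \frac{1591}{2607}\right) = \frac{241832}{2607}$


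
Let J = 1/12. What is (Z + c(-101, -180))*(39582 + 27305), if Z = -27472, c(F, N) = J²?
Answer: -264602764729/144 ≈ -1.8375e+9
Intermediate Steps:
J = 1/12 (J = 1*(1/12) = 1/12 ≈ 0.083333)
c(F, N) = 1/144 (c(F, N) = (1/12)² = 1/144)
(Z + c(-101, -180))*(39582 + 27305) = (-27472 + 1/144)*(39582 + 27305) = -3955967/144*66887 = -264602764729/144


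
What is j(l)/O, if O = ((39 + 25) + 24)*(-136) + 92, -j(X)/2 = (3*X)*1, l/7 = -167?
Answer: -3507/5938 ≈ -0.59060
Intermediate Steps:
l = -1169 (l = 7*(-167) = -1169)
j(X) = -6*X (j(X) = -2*3*X = -6*X)
O = -11876 (O = (64 + 24)*(-136) + 92 = 88*(-136) + 92 = -11968 + 92 = -11876)
j(l)/O = -6*(-1169)/(-11876) = 7014*(-1/11876) = -3507/5938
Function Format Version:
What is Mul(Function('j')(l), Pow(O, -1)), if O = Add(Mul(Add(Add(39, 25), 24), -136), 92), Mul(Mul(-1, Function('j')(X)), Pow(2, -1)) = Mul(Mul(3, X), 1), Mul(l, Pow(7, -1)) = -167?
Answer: Rational(-3507, 5938) ≈ -0.59060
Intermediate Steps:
l = -1169 (l = Mul(7, -167) = -1169)
Function('j')(X) = Mul(-6, X) (Function('j')(X) = Mul(-2, Mul(Mul(3, X), 1)) = Mul(-2, Mul(3, X)) = Mul(-6, X))
O = -11876 (O = Add(Mul(Add(64, 24), -136), 92) = Add(Mul(88, -136), 92) = Add(-11968, 92) = -11876)
Mul(Function('j')(l), Pow(O, -1)) = Mul(Mul(-6, -1169), Pow(-11876, -1)) = Mul(7014, Rational(-1, 11876)) = Rational(-3507, 5938)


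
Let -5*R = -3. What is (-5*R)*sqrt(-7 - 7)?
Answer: -3*I*sqrt(14) ≈ -11.225*I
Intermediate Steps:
R = 3/5 (R = -1/5*(-3) = 3/5 ≈ 0.60000)
(-5*R)*sqrt(-7 - 7) = (-5*3/5)*sqrt(-7 - 7) = -3*I*sqrt(14)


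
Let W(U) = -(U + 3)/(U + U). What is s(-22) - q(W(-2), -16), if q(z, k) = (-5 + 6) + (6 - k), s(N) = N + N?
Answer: -67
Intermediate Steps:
s(N) = 2*N
W(U) = -(3 + U)/(2*U)
q(z, k) = 7 - k (q(z, k) = 1 + (6 - k) = 7 - k)
s(-22) - q(W(-2), -16) = 2*(-22) - (7 - 1*(-16)) = -44 - (7 + 16) = -44 - 1*23 = -44 - 23 = -67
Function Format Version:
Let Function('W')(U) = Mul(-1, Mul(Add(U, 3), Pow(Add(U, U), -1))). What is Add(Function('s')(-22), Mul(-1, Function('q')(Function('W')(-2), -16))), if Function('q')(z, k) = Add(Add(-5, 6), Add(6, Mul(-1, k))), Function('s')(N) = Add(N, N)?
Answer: -67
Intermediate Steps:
Function('s')(N) = Mul(2, N)
Function('W')(U) = Mul(Rational(-1, 2), Pow(U, -1), Add(3, U)) (Function('W')(U) = Mul(-1, Mul(Add(3, U), Pow(Mul(2, U), -1))) = Mul(-1, Mul(Add(3, U), Mul(Rational(1, 2), Pow(U, -1)))) = Mul(-1, Mul(Rational(1, 2), Pow(U, -1), Add(3, U))) = Mul(Rational(-1, 2), Pow(U, -1), Add(3, U)))
Function('q')(z, k) = Add(7, Mul(-1, k)) (Function('q')(z, k) = Add(1, Add(6, Mul(-1, k))) = Add(7, Mul(-1, k)))
Add(Function('s')(-22), Mul(-1, Function('q')(Function('W')(-2), -16))) = Add(Mul(2, -22), Mul(-1, Add(7, Mul(-1, -16)))) = Add(-44, Mul(-1, Add(7, 16))) = Add(-44, Mul(-1, 23)) = Add(-44, -23) = -67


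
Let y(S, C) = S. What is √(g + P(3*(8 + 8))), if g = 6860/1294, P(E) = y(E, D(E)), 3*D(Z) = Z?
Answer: √22312442/647 ≈ 7.3008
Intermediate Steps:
D(Z) = Z/3
P(E) = E
g = 3430/647 (g = 6860*(1/1294) = 3430/647 ≈ 5.3014)
√(g + P(3*(8 + 8))) = √(3430/647 + 3*(8 + 8)) = √(3430/647 + 3*16) = √(3430/647 + 48) = √(34486/647) = √22312442/647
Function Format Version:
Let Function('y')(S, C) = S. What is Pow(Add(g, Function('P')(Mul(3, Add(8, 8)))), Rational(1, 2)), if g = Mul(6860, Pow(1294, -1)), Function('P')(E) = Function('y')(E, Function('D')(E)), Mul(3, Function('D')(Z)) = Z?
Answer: Mul(Rational(1, 647), Pow(22312442, Rational(1, 2))) ≈ 7.3008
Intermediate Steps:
Function('D')(Z) = Mul(Rational(1, 3), Z)
Function('P')(E) = E
g = Rational(3430, 647) (g = Mul(6860, Rational(1, 1294)) = Rational(3430, 647) ≈ 5.3014)
Pow(Add(g, Function('P')(Mul(3, Add(8, 8)))), Rational(1, 2)) = Pow(Add(Rational(3430, 647), Mul(3, Add(8, 8))), Rational(1, 2)) = Pow(Add(Rational(3430, 647), Mul(3, 16)), Rational(1, 2)) = Pow(Add(Rational(3430, 647), 48), Rational(1, 2)) = Pow(Rational(34486, 647), Rational(1, 2)) = Mul(Rational(1, 647), Pow(22312442, Rational(1, 2)))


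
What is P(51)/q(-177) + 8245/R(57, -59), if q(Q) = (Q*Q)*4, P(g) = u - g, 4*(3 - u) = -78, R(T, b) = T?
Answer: 229606399/1587336 ≈ 144.65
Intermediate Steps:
u = 45/2 (u = 3 - ¼*(-78) = 3 + 39/2 = 45/2 ≈ 22.500)
P(g) = 45/2 - g
q(Q) = 4*Q² (q(Q) = Q²*4 = 4*Q²)
P(51)/q(-177) + 8245/R(57, -59) = (45/2 - 1*51)/((4*(-177)²)) + 8245/57 = (45/2 - 51)/((4*31329)) + 8245*(1/57) = -57/2/125316 + 8245/57 = -57/2*1/125316 + 8245/57 = -19/83544 + 8245/57 = 229606399/1587336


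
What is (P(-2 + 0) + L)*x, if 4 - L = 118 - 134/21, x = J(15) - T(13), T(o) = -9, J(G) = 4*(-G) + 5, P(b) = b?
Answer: 105892/21 ≈ 5042.5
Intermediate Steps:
J(G) = 5 - 4*G (J(G) = -4*G + 5 = 5 - 4*G)
x = -46 (x = (5 - 4*15) - 1*(-9) = (5 - 60) + 9 = -55 + 9 = -46)
L = -2260/21 (L = 4 - (118 - 134/21) = 4 - 1*2344/21 = 4 - 2344/21 = -2260/21 ≈ -107.62)
(P(-2 + 0) + L)*x = ((-2 + 0) - 2260/21)*(-46) = (-2 - 2260/21)*(-46) = -2302/21*(-46) = 105892/21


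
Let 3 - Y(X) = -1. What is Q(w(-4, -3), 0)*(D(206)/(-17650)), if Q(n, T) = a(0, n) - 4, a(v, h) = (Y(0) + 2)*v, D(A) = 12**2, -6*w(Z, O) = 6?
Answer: 288/8825 ≈ 0.032635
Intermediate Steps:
w(Z, O) = -1 (w(Z, O) = -1/6*6 = -1)
D(A) = 144
Y(X) = 4 (Y(X) = 3 - 1*(-1) = 3 + 1 = 4)
a(v, h) = 6*v (a(v, h) = (4 + 2)*v = 6*v)
Q(n, T) = -4 (Q(n, T) = 6*0 - 4 = 0 - 4 = -4)
Q(w(-4, -3), 0)*(D(206)/(-17650)) = -576/(-17650) = -576*(-1)/17650 = -4*(-72/8825) = 288/8825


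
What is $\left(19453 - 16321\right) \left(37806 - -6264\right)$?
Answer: $138027240$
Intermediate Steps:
$\left(19453 - 16321\right) \left(37806 - -6264\right) = 3132 \left(37806 + 6264\right) = 3132 \cdot 44070 = 138027240$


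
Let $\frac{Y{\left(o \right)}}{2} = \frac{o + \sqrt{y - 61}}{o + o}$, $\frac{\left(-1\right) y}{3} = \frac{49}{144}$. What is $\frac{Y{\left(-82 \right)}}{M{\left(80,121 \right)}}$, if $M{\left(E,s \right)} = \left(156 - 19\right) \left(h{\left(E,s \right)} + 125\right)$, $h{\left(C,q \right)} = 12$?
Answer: $\frac{1}{18769} - \frac{i \sqrt{8931}}{18468696} \approx 5.3279 \cdot 10^{-5} - 5.117 \cdot 10^{-6} i$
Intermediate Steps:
$y = - \frac{49}{48}$ ($y = - 3 \cdot \frac{49}{144} = - 3 \cdot 49 \cdot \frac{1}{144} = \left(-3\right) \frac{49}{144} = - \frac{49}{48} \approx -1.0208$)
$Y{\left(o \right)} = \frac{o + \frac{i \sqrt{8931}}{12}}{o}$ ($Y{\left(o \right)} = 2 \frac{o + \sqrt{- \frac{49}{48} - 61}}{o + o} = 2 \frac{o + \sqrt{- \frac{2977}{48}}}{2 o} = 2 \left(o + \frac{i \sqrt{8931}}{12}\right) \frac{1}{2 o} = 2 \frac{o + \frac{i \sqrt{8931}}{12}}{2 o} = \frac{o + \frac{i \sqrt{8931}}{12}}{o}$)
$M{\left(E,s \right)} = 18769$ ($M{\left(E,s \right)} = \left(156 - 19\right) \left(12 + 125\right) = 137 \cdot 137 = 18769$)
$\frac{Y{\left(-82 \right)}}{M{\left(80,121 \right)}} = \frac{\frac{1}{-82} \left(-82 + \frac{i \sqrt{8931}}{12}\right)}{18769} = - \frac{-82 + \frac{i \sqrt{8931}}{12}}{82} \cdot \frac{1}{18769} = \left(1 - \frac{i \sqrt{8931}}{984}\right) \frac{1}{18769} = \frac{1}{18769} - \frac{i \sqrt{8931}}{18468696}$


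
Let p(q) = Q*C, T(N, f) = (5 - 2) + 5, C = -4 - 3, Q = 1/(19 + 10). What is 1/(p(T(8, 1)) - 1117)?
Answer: -29/32400 ≈ -0.00089506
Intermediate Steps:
Q = 1/29 ≈ 0.034483
C = -7
T(N, f) = 8 (T(N, f) = 3 + 5 = 8)
p(q) = -7/29 (p(q) = (1/29)*(-7) = -7/29)
1/(p(T(8, 1)) - 1117) = 1/(-7/29 - 1117) = 1/(-32400/29) = -29/32400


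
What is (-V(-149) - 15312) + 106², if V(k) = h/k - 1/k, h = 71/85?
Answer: -51622554/12665 ≈ -4076.0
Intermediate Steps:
h = 71/85 (h = 71*(1/85) = 71/85 ≈ 0.83529)
V(k) = -14/(85*k) (V(k) = 71/(85*k) - 1/k = -14/(85*k))
(-V(-149) - 15312) + 106² = (-(-14)/(85*(-149)) - 15312) + 106² = (-(-14)*(-1)/(85*149) - 15312) + 11236 = (-1*14/12665 - 15312) + 11236 = (-14/12665 - 15312) + 11236 = -193926494/12665 + 11236 = -51622554/12665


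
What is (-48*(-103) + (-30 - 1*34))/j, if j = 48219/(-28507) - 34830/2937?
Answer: -136192762640/378172671 ≈ -360.13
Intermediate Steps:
j = -378172671/27908353 (j = 48219*(-1/28507) - 34830*1/2937 = -48219/28507 - 11610/979 = -378172671/27908353 ≈ -13.551)
(-48*(-103) + (-30 - 1*34))/j = (-48*(-103) + (-30 - 1*34))/(-378172671/27908353) = (4944 + (-30 - 34))*(-27908353/378172671) = (4944 - 64)*(-27908353/378172671) = 4880*(-27908353/378172671) = -136192762640/378172671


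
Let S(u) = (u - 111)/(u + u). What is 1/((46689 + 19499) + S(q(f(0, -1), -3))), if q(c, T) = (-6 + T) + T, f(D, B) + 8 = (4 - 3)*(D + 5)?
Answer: 8/529545 ≈ 1.5107e-5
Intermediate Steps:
f(D, B) = -3 + D (f(D, B) = -8 + (4 - 3)*(D + 5) = -8 + 1*(5 + D) = -8 + (5 + D) = -3 + D)
q(c, T) = -6 + 2*T
S(u) = (-111 + u)/(2*u) (S(u) = (-111 + u)/((2*u)) = (-111 + u)*(1/(2*u)) = (-111 + u)/(2*u))
1/((46689 + 19499) + S(q(f(0, -1), -3))) = 1/((46689 + 19499) + (-111 + (-6 + 2*(-3)))/(2*(-6 + 2*(-3)))) = 1/(66188 + (-111 + (-6 - 6))/(2*(-6 - 6))) = 1/(66188 + (½)*(-111 - 12)/(-12)) = 1/(66188 + (½)*(-1/12)*(-123)) = 1/(66188 + 41/8) = 1/(529545/8) = 8/529545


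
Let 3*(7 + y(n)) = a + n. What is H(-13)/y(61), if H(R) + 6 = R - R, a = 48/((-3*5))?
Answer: -45/92 ≈ -0.48913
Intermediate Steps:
a = -16/5 (a = 48/(-15) = 48*(-1/15) = -16/5 ≈ -3.2000)
y(n) = -121/15 + n/3 (y(n) = -7 + (-16/5 + n)/3 = -7 + (-16/15 + n/3) = -121/15 + n/3)
H(R) = -6 (H(R) = -6 + (R - R) = -6 + 0 = -6)
H(-13)/y(61) = -6/(-121/15 + (⅓)*61) = -6/(-121/15 + 61/3) = -6/184/15 = -6*15/184 = -45/92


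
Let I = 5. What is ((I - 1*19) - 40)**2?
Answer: 2916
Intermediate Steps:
((I - 1*19) - 40)**2 = ((5 - 1*19) - 40)**2 = ((5 - 19) - 40)**2 = (-14 - 40)**2 = (-54)**2 = 2916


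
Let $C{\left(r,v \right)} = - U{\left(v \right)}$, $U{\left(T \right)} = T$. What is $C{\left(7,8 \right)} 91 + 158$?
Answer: $-570$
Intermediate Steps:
$C{\left(r,v \right)} = - v$
$C{\left(7,8 \right)} 91 + 158 = \left(-1\right) 8 \cdot 91 + 158 = \left(-8\right) 91 + 158 = -728 + 158 = -570$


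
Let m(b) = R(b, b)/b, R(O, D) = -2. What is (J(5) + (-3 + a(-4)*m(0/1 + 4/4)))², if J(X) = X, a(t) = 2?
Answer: 4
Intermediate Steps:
m(b) = -2/b
(J(5) + (-3 + a(-4)*m(0/1 + 4/4)))² = (5 + (-3 + 2*(-2/(0/1 + 4/4))))² = (5 + (-3 + 2*(-2/(0*1 + 4*(¼)))))² = (5 + (-3 + 2*(-2/(0 + 1))))² = (5 + (-3 + 2*(-2/1)))² = (5 + (-3 + 2*(-2*1)))² = (5 + (-3 + 2*(-2)))² = (5 + (-3 - 4))² = (5 - 7)² = (-2)² = 4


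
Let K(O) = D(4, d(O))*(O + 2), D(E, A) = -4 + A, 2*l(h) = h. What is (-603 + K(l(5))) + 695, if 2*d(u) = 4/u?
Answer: 388/5 ≈ 77.600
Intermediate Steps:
l(h) = h/2
d(u) = 2/u (d(u) = (4/u)/2 = 2/u)
K(O) = (-4 + 2/O)*(2 + O) (K(O) = (-4 + 2/O)*(O + 2) = (-4 + 2/O)*(2 + O))
(-603 + K(l(5))) + 695 = (-603 + (-6 - 2*5 + 4/(((½)*5)))) + 695 = (-603 + (-6 - 4*5/2 + 4/(5/2))) + 695 = (-603 + (-6 - 10 + 4*(⅖))) + 695 = (-603 + (-6 - 10 + 8/5)) + 695 = (-603 - 72/5) + 695 = -3087/5 + 695 = 388/5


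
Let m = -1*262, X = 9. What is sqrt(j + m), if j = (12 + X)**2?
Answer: sqrt(179) ≈ 13.379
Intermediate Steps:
m = -262
j = 441 (j = (12 + 9)**2 = 21**2 = 441)
sqrt(j + m) = sqrt(441 - 262) = sqrt(179)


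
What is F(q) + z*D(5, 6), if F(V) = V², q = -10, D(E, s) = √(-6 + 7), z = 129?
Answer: 229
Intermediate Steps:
D(E, s) = 1 (D(E, s) = √1 = 1)
F(q) + z*D(5, 6) = (-10)² + 129*1 = 100 + 129 = 229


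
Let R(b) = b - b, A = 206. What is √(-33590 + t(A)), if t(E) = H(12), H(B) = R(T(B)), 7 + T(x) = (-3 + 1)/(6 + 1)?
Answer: I*√33590 ≈ 183.28*I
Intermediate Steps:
T(x) = -51/7 (T(x) = -7 + (-3 + 1)/(6 + 1) = -7 - 2/7 = -51/7)
R(b) = 0
H(B) = 0
t(E) = 0
√(-33590 + t(A)) = √(-33590 + 0) = √(-33590) = I*√33590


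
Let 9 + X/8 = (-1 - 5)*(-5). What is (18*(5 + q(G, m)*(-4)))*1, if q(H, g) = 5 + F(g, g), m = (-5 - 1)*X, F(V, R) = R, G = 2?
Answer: 72306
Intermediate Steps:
X = 168 (X = -72 + 8*((-1 - 5)*(-5)) = -72 + 8*(-6*(-5)) = -72 + 8*30 = -72 + 240 = 168)
m = -1008 (m = (-5 - 1)*168 = -6*168 = -1008)
q(H, g) = 5 + g
(18*(5 + q(G, m)*(-4)))*1 = (18*(5 + (5 - 1008)*(-4)))*1 = (18*(5 - 1003*(-4)))*1 = (18*(5 + 4012))*1 = (18*4017)*1 = 72306*1 = 72306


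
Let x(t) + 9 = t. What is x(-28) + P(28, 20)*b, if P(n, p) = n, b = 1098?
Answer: 30707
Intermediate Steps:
x(t) = -9 + t
x(-28) + P(28, 20)*b = (-9 - 28) + 28*1098 = -37 + 30744 = 30707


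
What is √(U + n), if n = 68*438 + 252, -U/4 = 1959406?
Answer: 2*I*√1951897 ≈ 2794.2*I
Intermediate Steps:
U = -7837624 (U = -4*1959406 = -7837624)
n = 30036 (n = 29784 + 252 = 30036)
√(U + n) = √(-7837624 + 30036) = √(-7807588) = 2*I*√1951897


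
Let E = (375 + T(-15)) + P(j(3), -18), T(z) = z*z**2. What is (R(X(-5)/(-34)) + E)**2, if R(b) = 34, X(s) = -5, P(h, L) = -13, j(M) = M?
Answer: 8874441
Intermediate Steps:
T(z) = z**3
E = -3013 (E = (375 + (-15)**3) - 13 = (375 - 3375) - 13 = -3000 - 13 = -3013)
(R(X(-5)/(-34)) + E)**2 = (34 - 3013)**2 = (-2979)**2 = 8874441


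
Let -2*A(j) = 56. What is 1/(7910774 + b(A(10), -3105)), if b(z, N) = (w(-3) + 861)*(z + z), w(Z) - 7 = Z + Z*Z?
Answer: 1/7861830 ≈ 1.2720e-7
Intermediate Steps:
A(j) = -28 (A(j) = -½*56 = -28)
w(Z) = 7 + Z + Z² (w(Z) = 7 + (Z + Z*Z) = 7 + (Z + Z²) = 7 + Z + Z²)
b(z, N) = 1748*z (b(z, N) = ((7 - 3 + (-3)²) + 861)*(z + z) = ((7 - 3 + 9) + 861)*(2*z) = (13 + 861)*(2*z) = 874*(2*z) = 1748*z)
1/(7910774 + b(A(10), -3105)) = 1/(7910774 + 1748*(-28)) = 1/(7910774 - 48944) = 1/7861830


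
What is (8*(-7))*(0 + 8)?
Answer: -448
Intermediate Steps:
(8*(-7))*(0 + 8) = -56*8 = -448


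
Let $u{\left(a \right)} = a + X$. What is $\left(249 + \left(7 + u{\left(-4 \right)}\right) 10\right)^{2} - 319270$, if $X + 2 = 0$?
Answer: $-252189$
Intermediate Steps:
$X = -2$ ($X = -2 + 0 = -2$)
$u{\left(a \right)} = -2 + a$ ($u{\left(a \right)} = a - 2 = -2 + a$)
$\left(249 + \left(7 + u{\left(-4 \right)}\right) 10\right)^{2} - 319270 = \left(249 + \left(7 - 6\right) 10\right)^{2} - 319270 = \left(249 + 1 \cdot 10\right)^{2} - 319270 = \left(249 + 10\right)^{2} - 319270 = 259^{2} - 319270 = 67081 - 319270 = -252189$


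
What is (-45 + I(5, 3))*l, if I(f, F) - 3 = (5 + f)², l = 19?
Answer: 1102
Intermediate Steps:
I(f, F) = 3 + (5 + f)²
(-45 + I(5, 3))*l = (-45 + (3 + (5 + 5)²))*19 = (-45 + (3 + 10²))*19 = (-45 + (3 + 100))*19 = (-45 + 103)*19 = 58*19 = 1102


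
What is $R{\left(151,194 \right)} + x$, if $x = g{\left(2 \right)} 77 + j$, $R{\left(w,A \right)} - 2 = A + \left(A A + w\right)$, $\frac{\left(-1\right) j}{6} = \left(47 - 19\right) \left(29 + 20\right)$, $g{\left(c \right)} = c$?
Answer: $29905$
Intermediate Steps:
$j = -8232$ ($j = - 6 \left(47 - 19\right) \left(29 + 20\right) = - 6 \cdot 28 \cdot 49 = \left(-6\right) 1372 = -8232$)
$R{\left(w,A \right)} = 2 + A + w + A^{2}$ ($R{\left(w,A \right)} = 2 + \left(A + \left(A A + w\right)\right) = 2 + \left(A + \left(A^{2} + w\right)\right) = 2 + \left(A + \left(w + A^{2}\right)\right) = 2 + \left(A + w + A^{2}\right) = 2 + A + w + A^{2}$)
$x = -8078$ ($x = 2 \cdot 77 - 8232 = 154 - 8232 = -8078$)
$R{\left(151,194 \right)} + x = \left(2 + 194 + 151 + 194^{2}\right) - 8078 = \left(2 + 194 + 151 + 37636\right) - 8078 = 37983 - 8078 = 29905$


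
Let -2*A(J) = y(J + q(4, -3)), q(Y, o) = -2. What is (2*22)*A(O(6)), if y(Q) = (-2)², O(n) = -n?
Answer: -88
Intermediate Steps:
y(Q) = 4
A(J) = -2 (A(J) = -½*4 = -2)
(2*22)*A(O(6)) = (2*22)*(-2) = 44*(-2) = -88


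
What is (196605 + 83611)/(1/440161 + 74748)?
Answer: 123340154776/32901154429 ≈ 3.7488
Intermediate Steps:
(196605 + 83611)/(1/440161 + 74748) = 280216/(1/440161 + 74748) = 280216/(32901154429/440161) = 280216*(440161/32901154429) = 123340154776/32901154429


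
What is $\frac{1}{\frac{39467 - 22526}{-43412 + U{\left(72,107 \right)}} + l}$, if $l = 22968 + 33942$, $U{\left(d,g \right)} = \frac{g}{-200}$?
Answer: $\frac{2894169}{164706028390} \approx 1.7572 \cdot 10^{-5}$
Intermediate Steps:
$U{\left(d,g \right)} = - \frac{g}{200}$ ($U{\left(d,g \right)} = g \left(- \frac{1}{200}\right) = - \frac{g}{200}$)
$l = 56910$
$\frac{1}{\frac{39467 - 22526}{-43412 + U{\left(72,107 \right)}} + l} = \frac{1}{\frac{39467 - 22526}{-43412 - \frac{107}{200}} + 56910} = \frac{1}{\frac{16941}{-43412 - \frac{107}{200}} + 56910} = \frac{1}{\frac{16941}{- \frac{8682507}{200}} + 56910} = \frac{1}{16941 \left(- \frac{200}{8682507}\right) + 56910} = \frac{1}{- \frac{1129400}{2894169} + 56910} = \frac{1}{\frac{164706028390}{2894169}} = \frac{2894169}{164706028390}$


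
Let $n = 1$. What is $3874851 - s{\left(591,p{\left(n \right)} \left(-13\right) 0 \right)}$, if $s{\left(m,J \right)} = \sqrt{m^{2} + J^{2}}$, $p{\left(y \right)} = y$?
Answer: $3874260$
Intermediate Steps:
$s{\left(m,J \right)} = \sqrt{J^{2} + m^{2}}$
$3874851 - s{\left(591,p{\left(n \right)} \left(-13\right) 0 \right)} = 3874851 - \sqrt{\left(1 \left(-13\right) 0\right)^{2} + 591^{2}} = 3874851 - \sqrt{\left(\left(-13\right) 0\right)^{2} + 349281} = 3874851 - \sqrt{0^{2} + 349281} = 3874851 - \sqrt{0 + 349281} = 3874851 - \sqrt{349281} = 3874851 - 591 = 3874260$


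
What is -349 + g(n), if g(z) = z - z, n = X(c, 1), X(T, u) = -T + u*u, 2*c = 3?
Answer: -349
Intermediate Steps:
c = 3/2 (c = (½)*3 = 3/2 ≈ 1.5000)
X(T, u) = u² - T (X(T, u) = -T + u² = u² - T)
n = -½ (n = 1² - 1*3/2 = 1 - 3/2 = -½ ≈ -0.50000)
g(z) = 0
-349 + g(n) = -349 + 0 = -349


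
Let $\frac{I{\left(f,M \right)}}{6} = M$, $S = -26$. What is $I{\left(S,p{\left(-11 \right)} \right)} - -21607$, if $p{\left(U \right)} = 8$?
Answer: $21655$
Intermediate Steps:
$I{\left(f,M \right)} = 6 M$
$I{\left(S,p{\left(-11 \right)} \right)} - -21607 = 6 \cdot 8 - -21607 = 48 + 21607 = 21655$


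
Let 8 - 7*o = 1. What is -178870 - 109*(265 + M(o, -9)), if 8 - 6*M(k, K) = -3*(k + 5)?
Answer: -624682/3 ≈ -2.0823e+5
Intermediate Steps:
o = 1 (o = 8/7 - 1/7*1 = 8/7 - 1/7 = 1)
M(k, K) = 23/6 + k/2 (M(k, K) = 4/3 - (-1)*(k + 5)/2 = 4/3 - (-1)*(5 + k)/2 = 4/3 - (-15 - 3*k)/6 = 4/3 + (5/2 + k/2) = 23/6 + k/2)
-178870 - 109*(265 + M(o, -9)) = -178870 - 109*(265 + (23/6 + (1/2)*1)) = -178870 - 109*(265 + (23/6 + 1/2)) = -178870 - 109*(265 + 13/3) = -178870 - 109*808/3 = -178870 - 1*88072/3 = -178870 - 88072/3 = -624682/3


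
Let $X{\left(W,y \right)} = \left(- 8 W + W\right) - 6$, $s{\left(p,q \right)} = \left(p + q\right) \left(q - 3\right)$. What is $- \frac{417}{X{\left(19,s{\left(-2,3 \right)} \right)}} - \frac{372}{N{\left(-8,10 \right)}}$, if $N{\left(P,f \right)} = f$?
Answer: $- \frac{171}{5} \approx -34.2$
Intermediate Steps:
$s{\left(p,q \right)} = \left(-3 + q\right) \left(p + q\right)$ ($s{\left(p,q \right)} = \left(p + q\right) \left(-3 + q\right) = \left(-3 + q\right) \left(p + q\right)$)
$X{\left(W,y \right)} = -6 - 7 W$ ($X{\left(W,y \right)} = - 7 W - 6 = -6 - 7 W$)
$- \frac{417}{X{\left(19,s{\left(-2,3 \right)} \right)}} - \frac{372}{N{\left(-8,10 \right)}} = - \frac{417}{-6 - 133} - \frac{372}{10} = - \frac{417}{-6 - 133} - \frac{186}{5} = - \frac{417}{-139} - \frac{186}{5} = \left(-417\right) \left(- \frac{1}{139}\right) - \frac{186}{5} = 3 - \frac{186}{5} = - \frac{171}{5}$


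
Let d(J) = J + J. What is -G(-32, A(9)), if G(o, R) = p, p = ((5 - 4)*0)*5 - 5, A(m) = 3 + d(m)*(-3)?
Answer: 5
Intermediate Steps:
d(J) = 2*J
A(m) = 3 - 6*m (A(m) = 3 + (2*m)*(-3) = 3 - 6*m)
p = -5 (p = (1*0)*5 - 5 = 0*5 - 5 = 0 - 5 = -5)
G(o, R) = -5
-G(-32, A(9)) = -1*(-5) = 5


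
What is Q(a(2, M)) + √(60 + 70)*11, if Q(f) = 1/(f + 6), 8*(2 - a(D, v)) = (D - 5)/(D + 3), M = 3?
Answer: 40/323 + 11*√130 ≈ 125.54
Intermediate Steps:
a(D, v) = 2 - (-5 + D)/(8*(3 + D)) (a(D, v) = 2 - (D - 5)/(8*(D + 3)) = 2 - (-5 + D)/(8*(3 + D)))
Q(f) = 1/(6 + f)
Q(a(2, M)) + √(60 + 70)*11 = 1/(6 + (53 + 15*2)/(8*(3 + 2))) + √(60 + 70)*11 = 1/(6 + (⅛)*(53 + 30)/5) + √130*11 = 1/(6 + (⅛)*(⅕)*83) + 11*√130 = 1/(6 + 83/40) + 11*√130 = 1/(323/40) + 11*√130 = 40/323 + 11*√130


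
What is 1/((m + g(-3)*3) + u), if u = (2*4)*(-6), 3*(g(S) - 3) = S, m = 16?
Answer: -1/26 ≈ -0.038462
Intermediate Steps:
g(S) = 3 + S/3
u = -48 (u = 8*(-6) = -48)
1/((m + g(-3)*3) + u) = 1/((16 + (3 + (⅓)*(-3))*3) - 48) = 1/((16 + (3 - 1)*3) - 48) = 1/((16 + 2*3) - 48) = 1/((16 + 6) - 48) = 1/(22 - 48) = 1/(-26) = -1/26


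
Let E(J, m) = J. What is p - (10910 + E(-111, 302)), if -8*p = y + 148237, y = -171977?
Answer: -15663/2 ≈ -7831.5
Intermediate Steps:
p = 5935/2 (p = -(-171977 + 148237)/8 = -⅛*(-23740) = 5935/2 ≈ 2967.5)
p - (10910 + E(-111, 302)) = 5935/2 - (10910 - 111) = 5935/2 - 1*10799 = 5935/2 - 10799 = -15663/2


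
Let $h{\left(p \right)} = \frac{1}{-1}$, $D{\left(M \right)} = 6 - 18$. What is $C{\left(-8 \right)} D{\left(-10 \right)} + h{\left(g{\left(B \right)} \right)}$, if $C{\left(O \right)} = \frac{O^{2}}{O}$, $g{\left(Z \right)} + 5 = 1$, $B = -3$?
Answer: $95$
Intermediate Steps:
$g{\left(Z \right)} = -4$ ($g{\left(Z \right)} = -5 + 1 = -4$)
$D{\left(M \right)} = -12$ ($D{\left(M \right)} = 6 - 18 = -12$)
$h{\left(p \right)} = -1$
$C{\left(O \right)} = O$
$C{\left(-8 \right)} D{\left(-10 \right)} + h{\left(g{\left(B \right)} \right)} = \left(-8\right) \left(-12\right) - 1 = 96 - 1 = 95$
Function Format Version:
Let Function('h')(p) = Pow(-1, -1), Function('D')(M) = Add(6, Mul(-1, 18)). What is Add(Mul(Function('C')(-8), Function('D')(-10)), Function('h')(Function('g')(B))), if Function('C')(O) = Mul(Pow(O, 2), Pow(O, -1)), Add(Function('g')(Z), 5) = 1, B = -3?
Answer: 95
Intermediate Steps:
Function('g')(Z) = -4 (Function('g')(Z) = Add(-5, 1) = -4)
Function('D')(M) = -12 (Function('D')(M) = Add(6, -18) = -12)
Function('h')(p) = -1
Function('C')(O) = O
Add(Mul(Function('C')(-8), Function('D')(-10)), Function('h')(Function('g')(B))) = Add(Mul(-8, -12), -1) = Add(96, -1) = 95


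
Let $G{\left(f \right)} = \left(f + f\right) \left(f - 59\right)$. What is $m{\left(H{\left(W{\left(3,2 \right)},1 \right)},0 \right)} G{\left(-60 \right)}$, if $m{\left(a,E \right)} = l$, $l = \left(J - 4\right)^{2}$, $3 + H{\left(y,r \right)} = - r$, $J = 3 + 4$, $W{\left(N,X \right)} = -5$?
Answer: $128520$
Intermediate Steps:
$J = 7$
$H{\left(y,r \right)} = -3 - r$
$G{\left(f \right)} = 2 f \left(-59 + f\right)$
$l = 9$ ($l = \left(7 - 4\right)^{2} = 3^{2} = 9$)
$m{\left(a,E \right)} = 9$
$m{\left(H{\left(W{\left(3,2 \right)},1 \right)},0 \right)} G{\left(-60 \right)} = 9 \cdot 2 \left(-60\right) \left(-59 - 60\right) = 9 \cdot 2 \left(-60\right) \left(-119\right) = 9 \cdot 14280 = 128520$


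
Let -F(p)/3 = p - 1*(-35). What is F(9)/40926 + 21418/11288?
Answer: 72921921/38497724 ≈ 1.8942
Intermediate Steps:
F(p) = -105 - 3*p (F(p) = -3*(p - 1*(-35)) = -3*(p + 35) = -3*(35 + p) = -105 - 3*p)
F(9)/40926 + 21418/11288 = (-105 - 3*9)/40926 + 21418/11288 = (-105 - 27)*(1/40926) + 21418*(1/11288) = -132*1/40926 + 10709/5644 = -22/6821 + 10709/5644 = 72921921/38497724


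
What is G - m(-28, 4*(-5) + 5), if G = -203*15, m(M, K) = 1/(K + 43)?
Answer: -85261/28 ≈ -3045.0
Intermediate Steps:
m(M, K) = 1/(43 + K)
G = -3045
G - m(-28, 4*(-5) + 5) = -3045 - 1/(43 + (4*(-5) + 5)) = -3045 - 1/(43 + (-20 + 5)) = -3045 - 1/(43 - 15) = -3045 - 1/28 = -85261/28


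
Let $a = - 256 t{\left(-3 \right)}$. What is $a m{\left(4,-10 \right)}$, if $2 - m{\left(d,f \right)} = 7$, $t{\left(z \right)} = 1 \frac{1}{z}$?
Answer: $- \frac{1280}{3} \approx -426.67$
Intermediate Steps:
$t{\left(z \right)} = \frac{1}{z}$
$m{\left(d,f \right)} = -5$ ($m{\left(d,f \right)} = 2 - 7 = -5$)
$a = \frac{256}{3}$ ($a = - \frac{256}{-3} = \left(-256\right) \left(- \frac{1}{3}\right) = \frac{256}{3} \approx 85.333$)
$a m{\left(4,-10 \right)} = \frac{256}{3} \left(-5\right) = - \frac{1280}{3}$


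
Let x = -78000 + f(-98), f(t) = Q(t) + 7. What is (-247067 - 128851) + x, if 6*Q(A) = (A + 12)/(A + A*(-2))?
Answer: -133449877/294 ≈ -4.5391e+5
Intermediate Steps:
Q(A) = -(12 + A)/(6*A) (Q(A) = ((A + 12)/(A + A*(-2)))/6 = ((12 + A)/(A - 2*A))/6 = ((12 + A)/((-A)))/6 = ((12 + A)*(-1/A))/6 = (-(12 + A)/A)/6 = -(12 + A)/(6*A))
f(t) = 7 + (-12 - t)/(6*t) (f(t) = (-12 - t)/(6*t) + 7 = 7 + (-12 - t)/(6*t))
x = -22929985/294 (x = -78000 + (41/6 - 2/(-98)) = -78000 + (41/6 - 2*(-1/98)) = -78000 + (41/6 + 1/49) = -78000 + 2015/294 = -22929985/294 ≈ -77993.)
(-247067 - 128851) + x = (-247067 - 128851) - 22929985/294 = -375918 - 22929985/294 = -133449877/294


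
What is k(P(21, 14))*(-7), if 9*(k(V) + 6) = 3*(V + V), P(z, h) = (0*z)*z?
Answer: 42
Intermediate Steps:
P(z, h) = 0 (P(z, h) = 0*z = 0)
k(V) = -6 + 2*V/3 (k(V) = -6 + (3*(V + V))/9 = -6 + (3*(2*V))/9 = -6 + (6*V)/9 = -6 + 2*V/3)
k(P(21, 14))*(-7) = (-6 + (2/3)*0)*(-7) = (-6 + 0)*(-7) = -6*(-7) = 42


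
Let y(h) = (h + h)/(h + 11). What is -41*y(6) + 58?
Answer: 494/17 ≈ 29.059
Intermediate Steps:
y(h) = 2*h/(11 + h) (y(h) = (2*h)/(11 + h) = 2*h/(11 + h))
-41*y(6) + 58 = -82*6/(11 + 6) + 58 = -82*6/17 + 58 = -41*12/17 + 58 = -492/17 + 58 = 494/17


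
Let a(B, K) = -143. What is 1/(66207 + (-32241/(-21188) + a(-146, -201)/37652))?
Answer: 99721322/6602400929185 ≈ 1.5104e-5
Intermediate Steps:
1/(66207 + (-32241/(-21188) + a(-146, -201)/37652)) = 1/(66207 + (-32241/(-21188) - 143/37652)) = 1/(66207 + (-32241*(-1/21188) - 143*1/37652)) = 1/(66207 + (32241/21188 - 143/37652)) = 1/(66207 + 151363531/99721322) = 1/(6602400929185/99721322) = 99721322/6602400929185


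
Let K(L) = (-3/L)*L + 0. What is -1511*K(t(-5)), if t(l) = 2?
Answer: 4533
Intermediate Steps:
K(L) = -3 (K(L) = -3 + 0 = -3)
-1511*K(t(-5)) = -1511*(-3) = 4533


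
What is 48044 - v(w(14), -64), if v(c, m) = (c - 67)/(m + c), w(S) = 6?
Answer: 2786491/58 ≈ 48043.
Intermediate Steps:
v(c, m) = (-67 + c)/(c + m)
48044 - v(w(14), -64) = 48044 - (-67 + 6)/(6 - 64) = 48044 - (-61)/(-58) = 48044 - (-1)*(-61)/58 = 48044 - 1*61/58 = 48044 - 61/58 = 2786491/58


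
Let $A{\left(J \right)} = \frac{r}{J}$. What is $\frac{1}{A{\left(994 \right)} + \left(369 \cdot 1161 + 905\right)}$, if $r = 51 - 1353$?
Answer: $\frac{71}{30481201} \approx 2.3293 \cdot 10^{-6}$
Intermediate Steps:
$r = -1302$ ($r = 51 - 1353 = -1302$)
$A{\left(J \right)} = - \frac{1302}{J}$
$\frac{1}{A{\left(994 \right)} + \left(369 \cdot 1161 + 905\right)} = \frac{1}{- \frac{1302}{994} + \left(369 \cdot 1161 + 905\right)} = \frac{1}{\left(-1302\right) \frac{1}{994} + \left(428409 + 905\right)} = \frac{1}{- \frac{93}{71} + 429314} = \frac{1}{\frac{30481201}{71}} = \frac{71}{30481201}$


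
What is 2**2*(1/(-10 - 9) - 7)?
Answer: -536/19 ≈ -28.211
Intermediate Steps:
2**2*(1/(-10 - 9) - 7) = 4*(1/(-19) - 7) = 4*(-1/19 - 7) = 4*(-134/19) = -536/19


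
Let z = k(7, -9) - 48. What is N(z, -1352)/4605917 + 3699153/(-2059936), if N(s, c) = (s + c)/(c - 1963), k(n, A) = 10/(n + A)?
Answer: -11296187910501547/6290473881989856 ≈ -1.7958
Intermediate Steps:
k(n, A) = 10/(A + n)
z = -53 (z = 10/(-9 + 7) - 48 = 10/(-2) - 48 = 10*(-½) - 48 = -5 - 48 = -53)
N(s, c) = (c + s)/(-1963 + c)
N(z, -1352)/4605917 + 3699153/(-2059936) = ((-1352 - 53)/(-1963 - 1352))/4605917 + 3699153/(-2059936) = (-1405/(-3315))*(1/4605917) + 3699153*(-1/2059936) = -1/3315*(-1405)*(1/4605917) - 3699153/2059936 = (281/663)*(1/4605917) - 3699153/2059936 = 281/3053722971 - 3699153/2059936 = -11296187910501547/6290473881989856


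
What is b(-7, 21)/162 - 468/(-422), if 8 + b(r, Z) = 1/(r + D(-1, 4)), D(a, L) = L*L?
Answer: 326191/307638 ≈ 1.0603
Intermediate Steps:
D(a, L) = L²
b(r, Z) = -8 + 1/(16 + r) (b(r, Z) = -8 + 1/(r + 4²) = -8 + 1/(r + 16) = -8 + 1/(16 + r))
b(-7, 21)/162 - 468/(-422) = ((-127 - 8*(-7))/(16 - 7))/162 - 468/(-422) = ((-127 + 56)/9)*(1/162) - 468*(-1/422) = ((⅑)*(-71))*(1/162) + 234/211 = -71/9*1/162 + 234/211 = -71/1458 + 234/211 = 326191/307638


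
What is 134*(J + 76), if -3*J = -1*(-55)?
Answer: 23182/3 ≈ 7727.3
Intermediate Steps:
J = -55/3 (J = -(-1)*(-55)/3 = -⅓*55 = -55/3 ≈ -18.333)
134*(J + 76) = 134*(-55/3 + 76) = 134*(173/3) = 23182/3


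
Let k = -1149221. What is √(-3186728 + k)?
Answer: I*√4335949 ≈ 2082.3*I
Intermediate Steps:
√(-3186728 + k) = √(-3186728 - 1149221) = √(-4335949) = I*√4335949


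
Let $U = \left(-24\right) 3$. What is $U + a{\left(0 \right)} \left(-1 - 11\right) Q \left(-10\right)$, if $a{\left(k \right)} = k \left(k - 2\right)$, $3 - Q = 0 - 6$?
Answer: $-72$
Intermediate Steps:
$Q = 9$ ($Q = 3 - \left(0 - 6\right) = 3 - -6 = 3 + 6 = 9$)
$a{\left(k \right)} = k \left(-2 + k\right)$
$U = -72$
$U + a{\left(0 \right)} \left(-1 - 11\right) Q \left(-10\right) = -72 + 0 \left(-2 + 0\right) \left(-1 - 11\right) 9 \left(-10\right) = -72 + 0 \left(-2\right) \left(-12\right) \left(-90\right) = -72 + 0 \left(-12\right) \left(-90\right) = -72 + 0 \left(-90\right) = -72 + 0 = -72$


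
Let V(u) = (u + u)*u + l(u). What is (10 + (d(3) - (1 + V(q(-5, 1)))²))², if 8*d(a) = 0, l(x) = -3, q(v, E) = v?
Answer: 5262436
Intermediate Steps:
V(u) = -3 + 2*u² (V(u) = (u + u)*u - 3 = (2*u)*u - 3 = 2*u² - 3 = -3 + 2*u²)
d(a) = 0 (d(a) = (⅛)*0 = 0)
(10 + (d(3) - (1 + V(q(-5, 1)))²))² = (10 + (0 - (1 + (-3 + 2*(-5)²))²))² = (10 + (0 - (1 + (-3 + 2*25))²))² = (10 + (0 - (1 + (-3 + 50))²))² = (10 + (0 - (1 + 47)²))² = (10 + (0 - 1*48²))² = (10 + (0 - 1*2304))² = (10 + (0 - 2304))² = (10 - 2304)² = (-2294)² = 5262436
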